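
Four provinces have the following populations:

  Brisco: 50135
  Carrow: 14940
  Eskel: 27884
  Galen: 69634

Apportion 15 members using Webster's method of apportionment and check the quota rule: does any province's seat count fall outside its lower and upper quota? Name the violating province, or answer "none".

Standard quotas: Brisco 4.625, Carrow 1.378, Eskel 2.572, Galen 6.424.
Webster allocation: Brisco 5, Carrow 1, Eskel 3, Galen 6.
Every allocation lies between the lower and upper quota.

none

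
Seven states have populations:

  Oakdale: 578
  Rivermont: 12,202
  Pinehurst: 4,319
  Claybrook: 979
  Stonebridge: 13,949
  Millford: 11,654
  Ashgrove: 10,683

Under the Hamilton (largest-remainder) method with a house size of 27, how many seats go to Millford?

6

The standard divisor is 54364/27 ≈ 2013.481.
Standard quotas: Oakdale 0.2871, Rivermont 6.0602, Pinehurst 2.1450, Claybrook 0.4862, Stonebridge 6.9278, Millford 5.7880, Ashgrove 5.3057.
Lower quotas: Oakdale 0, Rivermont 6, Pinehurst 2, Claybrook 0, Stonebridge 6, Millford 5, Ashgrove 5 (sum 24, leaving 3 seats).
Remainders in descending order: Stonebridge 0.9278, Millford 0.7880, Claybrook 0.4862, Ashgrove 0.3057, Oakdale 0.2871, Pinehurst 0.1450, Rivermont 0.0602.
Largest remainders: Stonebridge, Millford, Claybrook receive the extra seats.
Millford receives 6.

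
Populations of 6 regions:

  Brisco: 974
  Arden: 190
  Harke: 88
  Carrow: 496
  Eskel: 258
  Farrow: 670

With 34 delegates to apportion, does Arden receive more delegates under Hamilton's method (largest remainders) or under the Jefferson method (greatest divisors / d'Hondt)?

Hamilton

Hamilton: Brisco 12, Arden 3, Harke 1, Carrow 6, Eskel 3, Farrow 9.
Jefferson: Brisco 13, Arden 2, Harke 1, Carrow 6, Eskel 3, Farrow 9.
Arden gets 3 under Hamilton and 2 under Jefferson.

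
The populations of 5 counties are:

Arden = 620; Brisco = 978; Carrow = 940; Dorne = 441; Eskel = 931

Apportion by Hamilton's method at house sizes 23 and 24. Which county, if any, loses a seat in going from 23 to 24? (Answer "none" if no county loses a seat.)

Dorne

At 23 seats: Arden 4, Brisco 6, Carrow 5, Dorne 3, Eskel 5.
At 24 seats: Arden 4, Brisco 6, Carrow 6, Dorne 2, Eskel 6.
Dorne drops from 3 to 2.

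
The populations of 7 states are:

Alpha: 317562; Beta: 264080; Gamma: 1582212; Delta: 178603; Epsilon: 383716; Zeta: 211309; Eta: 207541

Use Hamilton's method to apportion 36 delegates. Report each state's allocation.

Standard divisor: 3145023 ÷ 36 ≈ 87361.75.
Standard quotas: Alpha 3.6350, Beta 3.0228, Gamma 18.1110, Delta 2.0444, Epsilon 4.3923, Zeta 2.4188, Eta 2.3757.
Lower quotas: Alpha 3, Beta 3, Gamma 18, Delta 2, Epsilon 4, Zeta 2, Eta 2 (sum 34, leaving 2 seats).
Remainders in descending order: Alpha 0.6350, Zeta 0.4188, Epsilon 0.3923, Eta 0.3757, Gamma 0.1110, Delta 0.0444, Beta 0.0228.
Largest remainders: Alpha, Zeta receive the extra seats.

Alpha 4, Beta 3, Gamma 18, Delta 2, Epsilon 4, Zeta 3, Eta 2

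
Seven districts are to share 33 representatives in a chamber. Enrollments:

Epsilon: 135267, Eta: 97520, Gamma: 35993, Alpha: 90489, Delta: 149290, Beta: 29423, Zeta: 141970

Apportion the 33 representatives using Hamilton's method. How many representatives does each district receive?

Epsilon: 7; Eta: 5; Gamma: 2; Alpha: 4; Delta: 7; Beta: 1; Zeta: 7

Total 679952; standard divisor 679952/33 ≈ 20604.606.
Standard quotas: Epsilon 6.5649, Eta 4.7329, Gamma 1.7468, Alpha 4.3917, Delta 7.2455, Beta 1.4280, Zeta 6.8902.
Lower quotas: Epsilon 6, Eta 4, Gamma 1, Alpha 4, Delta 7, Beta 1, Zeta 6 (sum 29, leaving 4 seats).
Remainders in descending order: Zeta 0.8902, Gamma 0.7468, Eta 0.7329, Epsilon 0.5649, Beta 0.4280, Alpha 0.3917, Delta 0.2455.
Largest remainders: Zeta, Gamma, Eta, Epsilon receive the extra seats.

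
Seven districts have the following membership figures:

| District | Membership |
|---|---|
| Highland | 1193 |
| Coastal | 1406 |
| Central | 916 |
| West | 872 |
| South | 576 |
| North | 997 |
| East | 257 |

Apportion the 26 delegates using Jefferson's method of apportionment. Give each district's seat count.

Standard divisor 6217/26 ≈ 239.115; standard quotas: Highland 4.989, Coastal 5.880, Central 3.831, West 3.647, South 2.409, North 4.170, East 1.075.
Rounding down gives 4, 5, 3, 3, 2, 4, 1 = 22 seats, so the divisor must be adjusted.
With modified divisor 210: modified quotas Highland 5.681, Coastal 6.695, Central 4.362, West 4.152, South 2.743, North 4.748, East 1.224.
Rounding down: Highland 5, Coastal 6, Central 4, West 4, South 2, North 4, East 1 (total 26).

Highland 5, Coastal 6, Central 4, West 4, South 2, North 4, East 1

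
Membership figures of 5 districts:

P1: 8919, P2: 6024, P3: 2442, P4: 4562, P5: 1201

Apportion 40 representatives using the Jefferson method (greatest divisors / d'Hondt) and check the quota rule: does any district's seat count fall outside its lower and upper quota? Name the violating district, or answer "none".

Standard quotas: P1 15.412, P2 10.410, P3 4.220, P4 7.883, P5 2.075.
Jefferson allocation: P1 16, P2 10, P3 4, P4 8, P5 2.
Every allocation lies between the lower and upper quota.

none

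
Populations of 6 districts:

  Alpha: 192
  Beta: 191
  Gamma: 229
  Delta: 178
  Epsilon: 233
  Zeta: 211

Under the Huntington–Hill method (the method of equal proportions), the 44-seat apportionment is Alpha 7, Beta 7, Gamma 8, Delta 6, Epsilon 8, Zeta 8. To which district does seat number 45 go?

Priority for the next seat is population ÷ (√(s·(s+1))).
Priorities: Alpha 25.657, Beta 25.523, Gamma 26.988, Delta 27.466, Epsilon 27.459, Zeta 24.867.
Highest priority: Delta.

Delta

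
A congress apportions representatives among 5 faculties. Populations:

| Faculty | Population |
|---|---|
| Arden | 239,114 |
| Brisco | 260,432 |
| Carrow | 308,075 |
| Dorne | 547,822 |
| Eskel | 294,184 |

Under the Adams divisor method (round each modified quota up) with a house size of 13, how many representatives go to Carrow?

3

Standard divisor 1649627/13 ≈ 126894.385; standard quotas: Arden 1.884, Brisco 2.052, Carrow 2.428, Dorne 4.317, Eskel 2.318.
Rounding up gives 2, 3, 3, 5, 3 = 16 seats, so the divisor must be adjusted.
With modified divisor 150600: modified quotas Arden 1.588, Brisco 1.729, Carrow 2.046, Dorne 3.638, Eskel 1.953.
Rounding up: Arden 2, Brisco 2, Carrow 3, Dorne 4, Eskel 2 (total 13).
Carrow receives 3.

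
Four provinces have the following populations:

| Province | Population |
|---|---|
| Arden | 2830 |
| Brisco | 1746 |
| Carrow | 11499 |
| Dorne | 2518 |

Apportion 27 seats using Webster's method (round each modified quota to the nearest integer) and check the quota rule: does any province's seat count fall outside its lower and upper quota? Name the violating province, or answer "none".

Standard quotas: Arden 4.110, Brisco 2.535, Carrow 16.698, Dorne 3.657.
Webster allocation: Arden 4, Brisco 3, Carrow 16, Dorne 4.
Every allocation lies between the lower and upper quota.

none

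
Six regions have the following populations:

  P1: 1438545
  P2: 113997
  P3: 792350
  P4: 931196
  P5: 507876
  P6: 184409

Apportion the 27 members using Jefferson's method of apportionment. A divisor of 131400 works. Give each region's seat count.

P1 10, P2 0, P3 6, P4 7, P5 3, P6 1

With modified divisor 131400: modified quotas P1 10.948, P2 0.868, P3 6.030, P4 7.087, P5 3.865, P6 1.403.
Rounding down: P1 10, P2 0, P3 6, P4 7, P5 3, P6 1 (total 27).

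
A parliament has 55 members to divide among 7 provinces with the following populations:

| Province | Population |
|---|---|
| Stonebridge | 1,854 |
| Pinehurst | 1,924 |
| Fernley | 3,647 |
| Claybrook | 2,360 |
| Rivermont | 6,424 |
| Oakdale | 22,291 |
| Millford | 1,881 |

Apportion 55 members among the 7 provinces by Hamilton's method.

Total 40381; standard divisor 40381/55 ≈ 734.2.
Standard quotas: Stonebridge 2.5252, Pinehurst 2.6205, Fernley 4.9673, Claybrook 3.2144, Rivermont 8.7497, Oakdale 30.3609, Millford 2.5620.
Lower quotas: Stonebridge 2, Pinehurst 2, Fernley 4, Claybrook 3, Rivermont 8, Oakdale 30, Millford 2 (sum 51, leaving 4 seats).
Remainders in descending order: Fernley 0.9673, Rivermont 0.7497, Pinehurst 0.6205, Millford 0.5620, Stonebridge 0.5252, Oakdale 0.3609, Claybrook 0.2144.
The surplus seats go to Fernley, Rivermont, Pinehurst, Millford.

Stonebridge=2, Pinehurst=3, Fernley=5, Claybrook=3, Rivermont=9, Oakdale=30, Millford=3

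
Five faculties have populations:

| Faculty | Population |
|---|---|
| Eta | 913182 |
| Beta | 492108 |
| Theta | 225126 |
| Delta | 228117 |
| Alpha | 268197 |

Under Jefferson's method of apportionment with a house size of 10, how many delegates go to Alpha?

1

Standard divisor 2126730/10 ≈ 212673; standard quotas: Eta 4.294, Beta 2.314, Theta 1.059, Delta 1.073, Alpha 1.261.
Rounding down gives 4, 2, 1, 1, 1 = 9 seats, so the divisor must be adjusted.
With modified divisor 173300: modified quotas Eta 5.269, Beta 2.840, Theta 1.299, Delta 1.316, Alpha 1.548.
Rounding down: Eta 5, Beta 2, Theta 1, Delta 1, Alpha 1 (total 10).
Alpha receives 1.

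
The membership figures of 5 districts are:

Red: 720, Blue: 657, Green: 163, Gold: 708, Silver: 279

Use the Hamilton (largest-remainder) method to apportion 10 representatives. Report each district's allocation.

Red=3; Blue=2; Green=1; Gold=3; Silver=1

Total 2527; standard divisor 2527/10 ≈ 252.7.
Standard quotas: Red 2.849, Blue 2.600, Green 0.645, Gold 2.802, Silver 1.104.
Lower quotas: Red 2, Blue 2, Green 0, Gold 2, Silver 1 (sum 7, leaving 3 seats).
Remainders in descending order: Red 0.849, Gold 0.802, Green 0.645, Blue 0.600, Silver 0.104.
Largest remainders: Red, Gold, Green receive the extra seats.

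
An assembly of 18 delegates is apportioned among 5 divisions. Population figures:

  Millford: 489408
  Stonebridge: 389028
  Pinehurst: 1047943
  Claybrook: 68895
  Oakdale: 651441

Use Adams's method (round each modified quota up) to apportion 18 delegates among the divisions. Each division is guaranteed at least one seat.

Standard divisor 2646715/18 ≈ 147039.722; standard quotas: Millford 3.328, Stonebridge 2.646, Pinehurst 7.127, Claybrook 0.469, Oakdale 4.430.
Rounding up gives 4, 3, 8, 1, 5 = 21 seats, so the divisor must be adjusted.
With modified divisor 168900: modified quotas Millford 2.898, Stonebridge 2.303, Pinehurst 6.205, Claybrook 0.408, Oakdale 3.857.
Rounding up: Millford 3, Stonebridge 3, Pinehurst 7, Claybrook 1, Oakdale 4 (total 18).

Millford=3, Stonebridge=3, Pinehurst=7, Claybrook=1, Oakdale=4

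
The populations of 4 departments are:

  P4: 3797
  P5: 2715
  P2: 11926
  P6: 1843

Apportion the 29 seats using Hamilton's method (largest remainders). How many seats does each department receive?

P4 5, P5 4, P2 17, P6 3

Standard divisor: 20281 ÷ 29 ≈ 699.345.
Standard quotas: P4 5.4294, P5 3.8822, P2 17.0531, P6 2.6353.
Lower quotas: P4 5, P5 3, P2 17, P6 2 (sum 27, leaving 2 seats).
Remainders in descending order: P5 0.8822, P6 0.6353, P4 0.4294, P2 0.0531.
Largest remainders: P5, P6 receive the extra seats.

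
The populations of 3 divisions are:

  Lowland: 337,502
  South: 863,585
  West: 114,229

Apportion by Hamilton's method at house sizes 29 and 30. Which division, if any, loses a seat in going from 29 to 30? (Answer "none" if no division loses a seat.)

At 29 seats: Lowland 7, South 19, West 3.
At 30 seats: Lowland 8, South 20, West 2.
West drops from 3 to 2.

West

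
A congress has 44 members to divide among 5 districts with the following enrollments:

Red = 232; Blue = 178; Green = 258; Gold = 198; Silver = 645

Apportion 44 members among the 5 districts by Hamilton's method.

Red=7; Blue=5; Green=7; Gold=6; Silver=19

Total 1511; standard divisor 1511/44 ≈ 34.341.
Standard quotas: Red 6.756, Blue 5.183, Green 7.513, Gold 5.766, Silver 18.782.
Lower quotas: Red 6, Blue 5, Green 7, Gold 5, Silver 18 (sum 41, leaving 3 seats).
Remainders in descending order: Silver 0.782, Gold 0.766, Red 0.756, Green 0.513, Blue 0.183.
The surplus seats go to Silver, Gold, Red.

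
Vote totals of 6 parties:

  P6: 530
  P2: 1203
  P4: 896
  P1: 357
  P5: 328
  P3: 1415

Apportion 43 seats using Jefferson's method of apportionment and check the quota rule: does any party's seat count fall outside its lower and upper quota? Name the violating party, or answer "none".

Standard quotas: P6 4.819, P2 10.939, P4 8.147, P1 3.246, P5 2.982, P3 12.866.
Jefferson allocation: P6 5, P2 11, P4 8, P1 3, P5 3, P3 13.
Every allocation lies between the lower and upper quota.

none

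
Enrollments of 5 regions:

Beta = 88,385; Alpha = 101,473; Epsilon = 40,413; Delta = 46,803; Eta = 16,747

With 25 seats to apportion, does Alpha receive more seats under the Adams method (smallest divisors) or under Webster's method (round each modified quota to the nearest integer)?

Adams: Beta 7, Alpha 8, Epsilon 4, Delta 4, Eta 2.
Webster: Beta 8, Alpha 9, Epsilon 3, Delta 4, Eta 1.
Alpha gets 8 under Adams and 9 under Webster.

Webster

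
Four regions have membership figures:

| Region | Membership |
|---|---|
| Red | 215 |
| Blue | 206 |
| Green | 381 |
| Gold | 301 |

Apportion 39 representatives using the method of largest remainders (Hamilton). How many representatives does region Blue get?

7

Total 1103; standard divisor 1103/39 ≈ 28.282.
Standard quotas: Red 7.602, Blue 7.284, Green 13.471, Gold 10.643.
Lower quotas: Red 7, Blue 7, Green 13, Gold 10 (sum 37, leaving 2 seats).
Remainders in descending order: Gold 0.643, Red 0.602, Green 0.471, Blue 0.284.
The surplus seats go to Gold, Red.
Blue receives 7.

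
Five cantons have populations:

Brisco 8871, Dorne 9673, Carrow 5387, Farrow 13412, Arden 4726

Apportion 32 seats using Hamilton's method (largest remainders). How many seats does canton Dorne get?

The standard divisor is 42069/32 ≈ 1314.656.
Standard quotas: Brisco 6.7478, Dorne 7.3578, Carrow 4.0976, Farrow 10.2019, Arden 3.5949.
Lower quotas: Brisco 6, Dorne 7, Carrow 4, Farrow 10, Arden 3 (sum 30, leaving 2 seats).
Remainders in descending order: Brisco 0.7478, Arden 0.5949, Dorne 0.3578, Farrow 0.2019, Carrow 0.0976.
The surplus seats go to Brisco, Arden.
Dorne receives 7.

7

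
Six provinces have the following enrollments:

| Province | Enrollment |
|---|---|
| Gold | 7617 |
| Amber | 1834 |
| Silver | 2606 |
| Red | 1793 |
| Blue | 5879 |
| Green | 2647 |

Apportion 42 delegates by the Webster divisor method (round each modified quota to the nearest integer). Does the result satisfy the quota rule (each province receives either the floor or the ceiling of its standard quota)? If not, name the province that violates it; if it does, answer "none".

Standard quotas: Gold 14.297, Amber 3.442, Silver 4.891, Red 3.365, Blue 11.035, Green 4.968.
Webster allocation: Gold 15, Amber 3, Silver 5, Red 3, Blue 11, Green 5.
Every allocation lies between the lower and upper quota.

none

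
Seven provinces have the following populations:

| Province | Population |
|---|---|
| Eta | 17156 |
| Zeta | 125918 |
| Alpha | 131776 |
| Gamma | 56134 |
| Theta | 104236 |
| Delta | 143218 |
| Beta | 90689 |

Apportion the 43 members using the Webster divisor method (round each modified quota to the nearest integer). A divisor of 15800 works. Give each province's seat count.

With modified divisor 15800: modified quotas Eta 1.086, Zeta 7.969, Alpha 8.340, Gamma 3.553, Theta 6.597, Delta 9.064, Beta 5.740.
Rounding to the nearest integer: Eta 1, Zeta 8, Alpha 8, Gamma 4, Theta 7, Delta 9, Beta 6 (total 43).

Eta: 1, Zeta: 8, Alpha: 8, Gamma: 4, Theta: 7, Delta: 9, Beta: 6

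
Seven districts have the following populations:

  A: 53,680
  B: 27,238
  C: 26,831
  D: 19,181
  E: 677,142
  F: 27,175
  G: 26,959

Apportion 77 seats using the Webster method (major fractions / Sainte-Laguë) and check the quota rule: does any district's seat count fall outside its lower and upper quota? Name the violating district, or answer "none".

E

Standard quotas: A 4.816, B 2.444, C 2.407, D 1.721, E 60.755, F 2.438, G 2.419.
Webster allocation: A 5, B 2, C 2, D 2, E 62, F 2, G 2.
E has quota 60.755 (lower 60, upper 61) but receives 62 — outside the quota interval.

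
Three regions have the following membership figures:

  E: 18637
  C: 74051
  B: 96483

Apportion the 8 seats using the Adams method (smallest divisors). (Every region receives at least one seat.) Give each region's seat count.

Standard divisor 189171/8 ≈ 23646.375; standard quotas: E 0.788, C 3.132, B 4.080.
Rounding up gives 1, 4, 5 = 10 seats, so the divisor must be adjusted.
With modified divisor 28400: modified quotas E 0.656, C 2.607, B 3.397.
Rounding up: E 1, C 3, B 4 (total 8).

E 1; C 3; B 4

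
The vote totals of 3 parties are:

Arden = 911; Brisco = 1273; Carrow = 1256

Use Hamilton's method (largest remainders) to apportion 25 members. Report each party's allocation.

Arden 7, Brisco 9, Carrow 9

Total 3440; standard divisor 3440/25 ≈ 137.6.
Standard quotas: Arden 6.621, Brisco 9.251, Carrow 9.128.
Lower quotas: Arden 6, Brisco 9, Carrow 9 (sum 24, leaving 1 seat).
Remainders in descending order: Arden 0.621, Brisco 0.251, Carrow 0.128.
The surplus seat goes to Arden.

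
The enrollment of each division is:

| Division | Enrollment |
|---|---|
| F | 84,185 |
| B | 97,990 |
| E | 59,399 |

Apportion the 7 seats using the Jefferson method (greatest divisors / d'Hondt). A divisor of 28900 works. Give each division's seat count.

With modified divisor 28900: modified quotas F 2.913, B 3.391, E 2.055.
Rounding down: F 2, B 3, E 2 (total 7).

F 2, B 3, E 2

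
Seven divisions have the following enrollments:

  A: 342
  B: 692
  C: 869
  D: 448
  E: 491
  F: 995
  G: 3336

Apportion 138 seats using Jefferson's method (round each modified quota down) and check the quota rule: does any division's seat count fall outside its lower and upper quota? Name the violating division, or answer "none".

Standard quotas: A 6.580, B 13.313, C 16.719, D 8.619, E 9.446, F 19.143, G 64.181.
Jefferson allocation: A 6, B 13, C 17, D 8, E 9, F 19, G 66.
G has quota 64.181 (lower 64, upper 65) but receives 66 — outside the quota interval.

G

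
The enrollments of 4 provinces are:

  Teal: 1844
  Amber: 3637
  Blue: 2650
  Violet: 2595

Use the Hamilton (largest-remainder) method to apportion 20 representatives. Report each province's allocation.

Total 10726; standard divisor 10726/20 ≈ 536.3.
Standard quotas: Teal 3.438, Amber 6.782, Blue 4.941, Violet 4.839.
Lower quotas: Teal 3, Amber 6, Blue 4, Violet 4 (sum 17, leaving 3 seats).
Remainders in descending order: Blue 0.941, Violet 0.839, Amber 0.782, Teal 0.438.
Largest remainders: Blue, Violet, Amber receive the extra seats.

Teal=3, Amber=7, Blue=5, Violet=5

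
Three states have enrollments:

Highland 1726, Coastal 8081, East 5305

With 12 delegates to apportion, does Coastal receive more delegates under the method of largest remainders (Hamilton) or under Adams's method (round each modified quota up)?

Hamilton

Hamilton: Highland 1, Coastal 7, East 4.
Adams: Highland 2, Coastal 6, East 4.
Coastal gets 7 under Hamilton and 6 under Adams.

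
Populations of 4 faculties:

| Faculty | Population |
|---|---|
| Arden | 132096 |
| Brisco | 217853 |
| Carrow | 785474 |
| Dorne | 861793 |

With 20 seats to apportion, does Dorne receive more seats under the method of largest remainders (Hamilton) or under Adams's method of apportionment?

Hamilton: Arden 1, Brisco 2, Carrow 8, Dorne 9.
Adams: Arden 2, Brisco 2, Carrow 8, Dorne 8.
Dorne gets 9 under Hamilton and 8 under Adams.

Hamilton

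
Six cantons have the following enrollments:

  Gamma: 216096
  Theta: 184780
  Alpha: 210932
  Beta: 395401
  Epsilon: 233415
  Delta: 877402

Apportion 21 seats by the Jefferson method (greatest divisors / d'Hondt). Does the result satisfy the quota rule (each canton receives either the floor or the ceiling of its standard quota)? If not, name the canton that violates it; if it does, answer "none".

Standard quotas: Gamma 2.143, Theta 1.832, Alpha 2.091, Beta 3.920, Epsilon 2.314, Delta 8.699.
Jefferson allocation: Gamma 2, Theta 2, Alpha 2, Beta 4, Epsilon 2, Delta 9.
Every allocation lies between the lower and upper quota.

none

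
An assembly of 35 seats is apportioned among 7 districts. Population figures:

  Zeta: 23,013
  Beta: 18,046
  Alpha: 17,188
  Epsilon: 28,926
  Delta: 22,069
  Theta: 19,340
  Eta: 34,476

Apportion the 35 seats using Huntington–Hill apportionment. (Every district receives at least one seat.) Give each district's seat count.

Zeta: 5, Beta: 4, Alpha: 4, Epsilon: 6, Delta: 5, Theta: 4, Eta: 7

With divisor 4771: modified quotas Zeta 4.824, Beta 3.782, Alpha 3.603, Epsilon 6.063, Delta 4.626, Theta 4.054, Eta 7.226.
Geometric-mean thresholds: Zeta √(4·5)=4.472, Beta √(3·4)=3.464, Alpha √(3·4)=3.464, Epsilon √(6·7)=6.481, Delta √(4·5)=4.472, Theta √(4·5)=4.472, Eta √(7·8)=7.483.
Each quota rounded against its threshold gives Zeta 5, Beta 4, Alpha 4, Epsilon 6, Delta 5, Theta 4, Eta 7 (total 35).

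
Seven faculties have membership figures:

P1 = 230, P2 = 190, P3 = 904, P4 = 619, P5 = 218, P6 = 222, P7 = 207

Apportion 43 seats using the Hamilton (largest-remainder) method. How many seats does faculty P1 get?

4

The standard divisor is 2590/43 ≈ 60.233.
Standard quotas: P1 3.819, P2 3.154, P3 15.008, P4 10.277, P5 3.619, P6 3.686, P7 3.437.
Lower quotas: P1 3, P2 3, P3 15, P4 10, P5 3, P6 3, P7 3 (sum 40, leaving 3 seats).
Remainders in descending order: P1 0.819, P6 0.686, P5 0.619, P7 0.437, P4 0.277, P2 0.154, P3 0.008.
Largest remainders: P1, P6, P5 receive the extra seats.
P1 receives 4.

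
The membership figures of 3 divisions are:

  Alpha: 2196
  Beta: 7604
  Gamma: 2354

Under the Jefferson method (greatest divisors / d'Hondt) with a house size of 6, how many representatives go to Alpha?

Standard divisor 12154/6 ≈ 2025.667; standard quotas: Alpha 1.084, Beta 3.754, Gamma 1.162.
Rounding down gives 1, 3, 1 = 5 seats, so the divisor must be adjusted.
With modified divisor 1700: modified quotas Alpha 1.292, Beta 4.473, Gamma 1.385.
Rounding down: Alpha 1, Beta 4, Gamma 1 (total 6).
Alpha receives 1.

1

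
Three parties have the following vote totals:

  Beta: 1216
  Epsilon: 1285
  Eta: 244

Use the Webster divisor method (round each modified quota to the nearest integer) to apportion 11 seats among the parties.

Standard divisor 2745/11 ≈ 249.545; standard quotas: Beta 4.873, Epsilon 5.149, Eta 0.978.
Rounding to the nearest integer gives Beta 5, Epsilon 5, Eta 1 — total 11, matching the house size, so no adjustment is needed.

Beta 5, Epsilon 5, Eta 1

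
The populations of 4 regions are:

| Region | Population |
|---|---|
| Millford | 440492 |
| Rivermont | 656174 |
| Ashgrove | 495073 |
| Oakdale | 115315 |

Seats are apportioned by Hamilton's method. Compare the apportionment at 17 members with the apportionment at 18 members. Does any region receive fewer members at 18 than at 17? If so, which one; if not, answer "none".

none

At 17 seats: Millford 4, Rivermont 7, Ashgrove 5, Oakdale 1.
At 18 seats: Millford 5, Rivermont 7, Ashgrove 5, Oakdale 1.
No region's allocation decreased.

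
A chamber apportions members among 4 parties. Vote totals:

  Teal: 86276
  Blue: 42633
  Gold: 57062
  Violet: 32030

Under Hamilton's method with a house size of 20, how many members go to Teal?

The standard divisor is 218001/20 ≈ 10900.05.
Standard quotas: Teal 7.9152, Blue 3.9113, Gold 5.2350, Violet 2.9385.
Lower quotas: Teal 7, Blue 3, Gold 5, Violet 2 (sum 17, leaving 3 seats).
Remainders in descending order: Violet 0.9385, Teal 0.9152, Blue 0.9113, Gold 0.2350.
Largest remainders: Violet, Teal, Blue receive the extra seats.
Teal receives 8.

8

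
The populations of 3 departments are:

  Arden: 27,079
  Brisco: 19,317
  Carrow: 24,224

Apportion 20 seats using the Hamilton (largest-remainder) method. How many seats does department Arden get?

Total 70620; standard divisor 70620/20 = 3531.
Standard quotas: Arden 7.6689, Brisco 5.4707, Carrow 6.8604.
Lower quotas: Arden 7, Brisco 5, Carrow 6 (sum 18, leaving 2 seats).
Remainders in descending order: Carrow 0.8604, Arden 0.6689, Brisco 0.4707.
Largest remainders: Carrow, Arden receive the extra seats.
Arden receives 8.

8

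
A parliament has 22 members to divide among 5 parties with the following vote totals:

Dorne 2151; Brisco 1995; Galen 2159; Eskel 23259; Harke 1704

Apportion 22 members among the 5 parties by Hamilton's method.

Standard divisor: 31268 ÷ 22 ≈ 1421.273.
Standard quotas: Dorne 1.5134, Brisco 1.4037, Galen 1.5191, Eskel 16.3649, Harke 1.1989.
Lower quotas: Dorne 1, Brisco 1, Galen 1, Eskel 16, Harke 1 (sum 20, leaving 2 seats).
Remainders in descending order: Galen 0.5191, Dorne 0.5134, Brisco 0.4037, Eskel 0.3649, Harke 0.1989.
Largest remainders: Galen, Dorne receive the extra seats.

Dorne=2, Brisco=1, Galen=2, Eskel=16, Harke=1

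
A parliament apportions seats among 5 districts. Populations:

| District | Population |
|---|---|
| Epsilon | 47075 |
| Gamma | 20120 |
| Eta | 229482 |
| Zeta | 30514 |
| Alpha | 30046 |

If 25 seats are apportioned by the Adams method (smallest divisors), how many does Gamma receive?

2

Standard divisor 357237/25 ≈ 14289.48; standard quotas: Epsilon 3.294, Gamma 1.408, Eta 16.060, Zeta 2.135, Alpha 2.103.
Rounding up gives 4, 2, 17, 3, 3 = 29 seats, so the divisor must be adjusted.
With modified divisor 15500: modified quotas Epsilon 3.037, Gamma 1.298, Eta 14.805, Zeta 1.969, Alpha 1.938.
Rounding up: Epsilon 4, Gamma 2, Eta 15, Zeta 2, Alpha 2 (total 25).
Gamma receives 2.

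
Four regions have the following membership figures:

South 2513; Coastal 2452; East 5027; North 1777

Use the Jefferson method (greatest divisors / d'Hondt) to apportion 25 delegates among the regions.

Standard divisor 11769/25 ≈ 470.76; standard quotas: South 5.338, Coastal 5.209, East 10.678, North 3.775.
Rounding down gives 5, 5, 10, 3 = 23 seats, so the divisor must be adjusted.
With modified divisor 430: modified quotas South 5.844, Coastal 5.702, East 11.691, North 4.133.
Rounding down: South 5, Coastal 5, East 11, North 4 (total 25).

South: 5, Coastal: 5, East: 11, North: 4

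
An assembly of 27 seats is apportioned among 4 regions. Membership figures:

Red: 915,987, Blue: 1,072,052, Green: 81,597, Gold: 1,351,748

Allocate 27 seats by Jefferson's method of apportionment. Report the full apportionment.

Red 7, Blue 9, Green 0, Gold 11

Standard divisor 3421384/27 ≈ 126717.926; standard quotas: Red 7.229, Blue 8.460, Green 0.644, Gold 10.667.
Rounding down gives 7, 8, 0, 10 = 25 seats, so the divisor must be adjusted.
With modified divisor 116800: modified quotas Red 7.842, Blue 9.179, Green 0.699, Gold 11.573.
Rounding down: Red 7, Blue 9, Green 0, Gold 11 (total 27).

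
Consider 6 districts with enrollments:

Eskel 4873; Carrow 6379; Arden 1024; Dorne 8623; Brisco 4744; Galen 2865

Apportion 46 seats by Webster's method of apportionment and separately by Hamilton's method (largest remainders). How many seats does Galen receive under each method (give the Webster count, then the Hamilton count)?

5 and 4

Webster: Eskel 8, Carrow 10, Arden 2, Dorne 14, Brisco 7, Galen 5.
Hamilton: Eskel 8, Carrow 10, Arden 2, Dorne 14, Brisco 8, Galen 4.
Galen gets 5 under Webster and 4 under Hamilton.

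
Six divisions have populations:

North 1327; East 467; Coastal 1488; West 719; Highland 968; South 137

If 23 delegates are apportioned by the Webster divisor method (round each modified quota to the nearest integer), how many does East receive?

2

Standard divisor 5106/23 ≈ 222; standard quotas: North 5.977, East 2.104, Coastal 6.703, West 3.239, Highland 4.360, South 0.617.
Rounding to the nearest integer gives North 6, East 2, Coastal 7, West 3, Highland 4, South 1 — total 23, matching the house size, so no adjustment is needed.
East receives 2.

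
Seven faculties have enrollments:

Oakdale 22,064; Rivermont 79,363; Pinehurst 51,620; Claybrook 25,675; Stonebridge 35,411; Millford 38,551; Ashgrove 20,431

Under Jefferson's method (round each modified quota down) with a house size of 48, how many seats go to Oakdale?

Standard divisor 273115/48 ≈ 5689.896; standard quotas: Oakdale 3.878, Rivermont 13.948, Pinehurst 9.072, Claybrook 4.512, Stonebridge 6.223, Millford 6.775, Ashgrove 3.591.
Rounding down gives 3, 13, 9, 4, 6, 6, 3 = 44 seats, so the divisor must be adjusted.
With modified divisor 5200: modified quotas Oakdale 4.243, Rivermont 15.262, Pinehurst 9.927, Claybrook 4.938, Stonebridge 6.810, Millford 7.414, Ashgrove 3.929.
Rounding down: Oakdale 4, Rivermont 15, Pinehurst 9, Claybrook 4, Stonebridge 6, Millford 7, Ashgrove 3 (total 48).
Oakdale receives 4.

4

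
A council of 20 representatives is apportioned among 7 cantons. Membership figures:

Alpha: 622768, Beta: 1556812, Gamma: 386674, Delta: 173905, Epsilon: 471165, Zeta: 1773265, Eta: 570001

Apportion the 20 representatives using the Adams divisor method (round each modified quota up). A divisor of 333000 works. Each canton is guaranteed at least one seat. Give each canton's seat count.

Alpha 2; Beta 5; Gamma 2; Delta 1; Epsilon 2; Zeta 6; Eta 2

With modified divisor 333000: modified quotas Alpha 1.870, Beta 4.675, Gamma 1.161, Delta 0.522, Epsilon 1.415, Zeta 5.325, Eta 1.712.
Rounding up: Alpha 2, Beta 5, Gamma 2, Delta 1, Epsilon 2, Zeta 6, Eta 2 (total 20).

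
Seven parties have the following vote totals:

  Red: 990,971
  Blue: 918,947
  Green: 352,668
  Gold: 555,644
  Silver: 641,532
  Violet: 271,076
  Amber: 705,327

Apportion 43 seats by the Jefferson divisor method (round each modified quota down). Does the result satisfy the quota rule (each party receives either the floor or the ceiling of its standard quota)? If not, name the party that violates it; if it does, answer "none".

Standard quotas: Red 9.606, Blue 8.907, Green 3.418, Gold 5.386, Silver 6.218, Violet 2.628, Amber 6.837.
Jefferson allocation: Red 10, Blue 9, Green 3, Gold 6, Silver 6, Violet 2, Amber 7.
Every allocation lies between the lower and upper quota.

none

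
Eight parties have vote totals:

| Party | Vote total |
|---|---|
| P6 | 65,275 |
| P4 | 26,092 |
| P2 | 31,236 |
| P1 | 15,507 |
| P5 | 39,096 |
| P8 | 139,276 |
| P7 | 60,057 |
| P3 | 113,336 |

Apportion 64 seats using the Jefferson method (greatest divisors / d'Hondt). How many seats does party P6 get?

8

Standard divisor 489875/64 ≈ 7654.297; standard quotas: P6 8.528, P4 3.409, P2 4.081, P1 2.026, P5 5.108, P8 18.196, P7 7.846, P3 14.807.
Rounding down gives 8, 3, 4, 2, 5, 18, 7, 14 = 61 seats, so the divisor must be adjusted.
With modified divisor 7300: modified quotas P6 8.942, P4 3.574, P2 4.279, P1 2.124, P5 5.356, P8 19.079, P7 8.227, P3 15.525.
Rounding down: P6 8, P4 3, P2 4, P1 2, P5 5, P8 19, P7 8, P3 15 (total 64).
P6 receives 8.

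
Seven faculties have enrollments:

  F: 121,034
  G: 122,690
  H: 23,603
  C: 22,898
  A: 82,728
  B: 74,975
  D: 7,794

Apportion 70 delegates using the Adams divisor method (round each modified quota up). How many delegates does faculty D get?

2

Standard divisor 455722/70 ≈ 6510.314; standard quotas: F 18.591, G 18.845, H 3.625, C 3.517, A 12.707, B 11.516, D 1.197.
Rounding up gives 19, 19, 4, 4, 13, 12, 2 = 73 seats, so the divisor must be adjusted.
With modified divisor 6860: modified quotas F 17.643, G 17.885, H 3.441, C 3.338, A 12.059, B 10.929, D 1.136.
Rounding up: F 18, G 18, H 4, C 4, A 13, B 11, D 2 (total 70).
D receives 2.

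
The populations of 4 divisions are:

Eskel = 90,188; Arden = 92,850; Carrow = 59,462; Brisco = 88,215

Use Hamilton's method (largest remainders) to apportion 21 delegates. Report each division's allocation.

Eskel 6, Arden 6, Carrow 4, Brisco 5

Total 330715; standard divisor 330715/21 ≈ 15748.333.
Standard quotas: Eskel 5.7268, Arden 5.8959, Carrow 3.7758, Brisco 5.6015.
Lower quotas: Eskel 5, Arden 5, Carrow 3, Brisco 5 (sum 18, leaving 3 seats).
Remainders in descending order: Arden 0.8959, Carrow 0.7758, Eskel 0.7268, Brisco 0.6015.
Largest remainders: Arden, Carrow, Eskel receive the extra seats.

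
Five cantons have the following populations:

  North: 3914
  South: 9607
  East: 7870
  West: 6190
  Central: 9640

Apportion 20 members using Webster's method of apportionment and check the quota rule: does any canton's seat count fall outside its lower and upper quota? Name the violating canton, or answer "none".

Standard quotas: North 2.103, South 5.162, East 4.229, West 3.326, Central 5.180.
Webster allocation: North 2, South 5, East 4, West 4, Central 5.
Every allocation lies between the lower and upper quota.

none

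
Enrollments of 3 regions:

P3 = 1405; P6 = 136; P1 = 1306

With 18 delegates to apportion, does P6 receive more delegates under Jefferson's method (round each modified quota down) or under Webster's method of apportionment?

Webster

Jefferson: P3 9, P6 0, P1 9.
Webster: P3 9, P6 1, P1 8.
P6 gets 0 under Jefferson and 1 under Webster.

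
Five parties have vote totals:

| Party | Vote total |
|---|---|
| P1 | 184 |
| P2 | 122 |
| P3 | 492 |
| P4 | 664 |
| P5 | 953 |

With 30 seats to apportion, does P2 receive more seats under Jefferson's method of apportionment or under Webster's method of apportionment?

Jefferson: P1 2, P2 1, P3 6, P4 9, P5 12.
Webster: P1 2, P2 2, P3 6, P4 8, P5 12.
P2 gets 1 under Jefferson and 2 under Webster.

Webster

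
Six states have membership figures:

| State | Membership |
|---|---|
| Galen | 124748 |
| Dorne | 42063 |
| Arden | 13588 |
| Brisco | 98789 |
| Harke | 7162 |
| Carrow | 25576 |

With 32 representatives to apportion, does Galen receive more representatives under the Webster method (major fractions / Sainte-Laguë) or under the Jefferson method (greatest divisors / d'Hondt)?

Jefferson

Webster: Galen 13, Dorne 4, Arden 1, Brisco 10, Harke 1, Carrow 3.
Jefferson: Galen 14, Dorne 4, Arden 1, Brisco 11, Harke 0, Carrow 2.
Galen gets 13 under Webster and 14 under Jefferson.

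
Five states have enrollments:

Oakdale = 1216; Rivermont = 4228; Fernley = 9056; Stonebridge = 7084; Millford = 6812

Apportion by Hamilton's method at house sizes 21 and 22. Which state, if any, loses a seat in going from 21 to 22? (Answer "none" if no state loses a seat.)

At 21 seats: Oakdale 1, Rivermont 3, Fernley 7, Stonebridge 5, Millford 5.
At 22 seats: Oakdale 1, Rivermont 3, Fernley 7, Stonebridge 6, Millford 5.
No state's allocation decreased.

none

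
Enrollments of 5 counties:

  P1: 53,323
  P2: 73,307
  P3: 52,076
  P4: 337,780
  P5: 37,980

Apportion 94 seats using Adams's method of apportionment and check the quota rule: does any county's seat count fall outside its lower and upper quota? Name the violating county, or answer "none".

Standard quotas: P1 9.040, P2 12.428, P3 8.829, P4 57.265, P5 6.439.
Adams allocation: P1 9, P2 13, P3 9, P4 56, P5 7.
P4 has quota 57.265 (lower 57, upper 58) but receives 56 — outside the quota interval.

P4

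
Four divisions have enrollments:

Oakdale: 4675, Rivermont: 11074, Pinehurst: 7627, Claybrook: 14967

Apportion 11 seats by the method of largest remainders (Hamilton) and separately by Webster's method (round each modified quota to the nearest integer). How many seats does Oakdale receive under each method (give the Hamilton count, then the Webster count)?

2 and 1

Hamilton: Oakdale 2, Rivermont 3, Pinehurst 2, Claybrook 4.
Webster: Oakdale 1, Rivermont 3, Pinehurst 2, Claybrook 5.
Oakdale gets 2 under Hamilton and 1 under Webster.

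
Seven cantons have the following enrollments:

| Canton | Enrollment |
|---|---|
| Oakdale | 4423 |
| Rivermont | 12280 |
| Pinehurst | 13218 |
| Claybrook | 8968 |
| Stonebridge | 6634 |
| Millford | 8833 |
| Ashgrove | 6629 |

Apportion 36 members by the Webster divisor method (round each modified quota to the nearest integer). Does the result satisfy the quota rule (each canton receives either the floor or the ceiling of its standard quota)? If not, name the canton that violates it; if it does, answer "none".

Standard quotas: Oakdale 2.611, Rivermont 7.249, Pinehurst 7.803, Claybrook 5.294, Stonebridge 3.916, Millford 5.214, Ashgrove 3.913.
Webster allocation: Oakdale 3, Rivermont 7, Pinehurst 8, Claybrook 5, Stonebridge 4, Millford 5, Ashgrove 4.
Every allocation lies between the lower and upper quota.

none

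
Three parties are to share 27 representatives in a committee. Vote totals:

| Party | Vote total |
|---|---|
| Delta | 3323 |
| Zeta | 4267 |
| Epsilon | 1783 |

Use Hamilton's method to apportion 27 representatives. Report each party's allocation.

Delta=10; Zeta=12; Epsilon=5

Standard divisor: 9373 ÷ 27 ≈ 347.148.
Standard quotas: Delta 9.572, Zeta 12.292, Epsilon 5.136.
Lower quotas: Delta 9, Zeta 12, Epsilon 5 (sum 26, leaving 1 seat).
Remainders in descending order: Delta 0.572, Zeta 0.292, Epsilon 0.136.
Largest remainder: Delta receives the extra seat.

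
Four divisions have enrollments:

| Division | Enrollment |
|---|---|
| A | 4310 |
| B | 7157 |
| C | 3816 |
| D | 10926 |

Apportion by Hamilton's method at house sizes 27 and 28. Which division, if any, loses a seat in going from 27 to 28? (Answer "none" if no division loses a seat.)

A

At 27 seats: A 5, B 7, C 4, D 11.
At 28 seats: A 4, B 8, C 4, D 12.
A drops from 5 to 4.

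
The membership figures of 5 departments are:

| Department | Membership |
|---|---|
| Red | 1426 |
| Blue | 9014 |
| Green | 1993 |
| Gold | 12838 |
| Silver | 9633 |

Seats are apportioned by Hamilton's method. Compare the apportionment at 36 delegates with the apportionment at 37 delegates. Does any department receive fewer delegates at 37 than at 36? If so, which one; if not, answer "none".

Red

At 36 seats: Red 2, Blue 9, Green 2, Gold 13, Silver 10.
At 37 seats: Red 1, Blue 10, Green 2, Gold 14, Silver 10.
Red drops from 2 to 1.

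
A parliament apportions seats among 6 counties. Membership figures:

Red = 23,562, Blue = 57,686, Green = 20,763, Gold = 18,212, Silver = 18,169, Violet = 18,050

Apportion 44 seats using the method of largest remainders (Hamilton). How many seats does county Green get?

6

The standard divisor is 156442/44 ≈ 3555.5.
Standard quotas: Red 6.6269, Blue 16.2244, Green 5.8397, Gold 5.1222, Silver 5.1101, Violet 5.0766.
Lower quotas: Red 6, Blue 16, Green 5, Gold 5, Silver 5, Violet 5 (sum 42, leaving 2 seats).
Remainders in descending order: Green 0.8397, Red 0.6269, Blue 0.2244, Gold 0.1222, Silver 0.1101, Violet 0.0766.
Largest remainders: Green, Red receive the extra seats.
Green receives 6.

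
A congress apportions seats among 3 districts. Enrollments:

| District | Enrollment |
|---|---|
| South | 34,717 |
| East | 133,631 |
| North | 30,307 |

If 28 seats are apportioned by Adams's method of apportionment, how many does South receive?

Standard divisor 198655/28 ≈ 7094.821; standard quotas: South 4.893, East 18.835, North 4.272.
Rounding up gives 5, 19, 5 = 29 seats, so the divisor must be adjusted.
With modified divisor 7500: modified quotas South 4.629, East 17.817, North 4.041.
Rounding up: South 5, East 18, North 5 (total 28).
South receives 5.

5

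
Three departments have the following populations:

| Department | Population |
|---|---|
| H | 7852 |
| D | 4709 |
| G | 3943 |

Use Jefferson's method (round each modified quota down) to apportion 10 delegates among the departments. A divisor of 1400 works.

With modified divisor 1400: modified quotas H 5.609, D 3.364, G 2.816.
Rounding down: H 5, D 3, G 2 (total 10).

H=5; D=3; G=2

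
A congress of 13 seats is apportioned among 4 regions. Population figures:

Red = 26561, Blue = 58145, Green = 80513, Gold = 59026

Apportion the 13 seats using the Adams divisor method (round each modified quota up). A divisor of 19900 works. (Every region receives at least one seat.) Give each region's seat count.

Red=2, Blue=3, Green=5, Gold=3

With modified divisor 19900: modified quotas Red 1.335, Blue 2.922, Green 4.046, Gold 2.966.
Rounding up: Red 2, Blue 3, Green 5, Gold 3 (total 13).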